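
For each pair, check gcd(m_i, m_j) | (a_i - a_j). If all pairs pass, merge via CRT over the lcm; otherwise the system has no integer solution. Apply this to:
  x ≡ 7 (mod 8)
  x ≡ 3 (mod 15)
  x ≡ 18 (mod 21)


Moduli 8, 15, 21 are not pairwise coprime, so CRT works modulo lcm(m_i) when all pairwise compatibility conditions hold.
Pairwise compatibility: gcd(m_i, m_j) must divide a_i - a_j for every pair.
Merge one congruence at a time:
  Start: x ≡ 7 (mod 8).
  Combine with x ≡ 3 (mod 15): gcd(8, 15) = 1; 3 - 7 = -4, which IS divisible by 1, so compatible.
    Write x = 7 + 8·t and substitute into x ≡ 3 (mod 15): 8·t ≡ 3 − 7 = -4 (mod 15).
    Reduce coefficients mod 15: 8·t ≡ 11 (mod 15).
    The inverse of 8 mod 15 is 2 (since 8·2 = 16 = 1·15 + 1), so t ≡ 2·11 = 22 ≡ 7 (mod 15).
    Then x = 7 + 8·7 = 63, valid modulo lcm(8, 15) = 120: x ≡ 63 (mod 120).
  Combine with x ≡ 18 (mod 21): gcd(120, 21) = 3; 18 - 63 = -45, which IS divisible by 3, so compatible.
    Write x = 63 + 120·t and substitute into x ≡ 18 (mod 21): 120·t ≡ 18 − 63 = -45 (mod 21).
    Divide the congruence (and modulus) by g = 3: 40·t ≡ -15 (mod 7).
    Reduce coefficients mod 7: 5·t ≡ 6 (mod 7).
    The inverse of 5 mod 7 is 3 (since 5·3 = 15 = 2·7 + 1), so t ≡ 3·6 = 18 ≡ 4 (mod 7).
    Then x = 63 + 120·4 = 543, valid modulo lcm(120, 21) = 840: x ≡ 543 (mod 840).
Verify: 543 mod 8 = 7, 543 mod 15 = 3, 543 mod 21 = 18.

x ≡ 543 (mod 840).


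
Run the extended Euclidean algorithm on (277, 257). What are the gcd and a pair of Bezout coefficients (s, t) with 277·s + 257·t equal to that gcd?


Euclidean algorithm on (277, 257) — divide until remainder is 0:
  277 = 1 · 257 + 20
  257 = 12 · 20 + 17
  20 = 1 · 17 + 3
  17 = 5 · 3 + 2
  3 = 1 · 2 + 1
  2 = 2 · 1 + 0
gcd(277, 257) = 1.
Track Bezout coefficients alongside the remainders: start with r₀ = 277 = a·1 + b·0 (s = 1, t = 0) and r₁ = 257 = a·0 + b·1 (s = 0, t = 1); each new remainder r_{k+1} = r_{k-1} − q_k·r_k inherits s_{k+1} = s_{k-1} − q_k·s_k, t_{k+1} = t_{k-1} − q_k·t_k, so r_k = a·s_k + b·t_k at every step:
  q = 1: r = 20, s = 1 − 1·0 = 1, t = 0 − 1·1 = -1  (check: 277·1 + 257·(-1) = 20)
  q = 12: r = 17, s = 0 − 12·1 = -12, t = 1 − 12·(-1) = 13  (check: 277·(-12) + 257·13 = 17)
  q = 1: r = 3, s = 1 − 1·(-12) = 13, t = -1 − 1·13 = -14  (check: 277·13 + 257·(-14) = 3)
  q = 5: r = 2, s = -12 − 5·13 = -77, t = 13 − 5·(-14) = 83  (check: 277·(-77) + 257·83 = 2)
  q = 1: r = 1, s = 13 − 1·(-77) = 90, t = -14 − 1·83 = -97  (check: 277·90 + 257·(-97) = 1)
The row with r = 1 (the gcd) gives the Bezout coefficients s = 90, t = -97.
Result: 277 · (90) + 257 · (-97) = 1.

gcd(277, 257) = 1; s = 90, t = -97 (check: 277·90 + 257·(-97) = 1).


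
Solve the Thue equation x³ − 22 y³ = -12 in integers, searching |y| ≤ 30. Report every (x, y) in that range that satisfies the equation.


The equation is x³ - 22y³ = -12. For fixed y, x³ = 22·y³ − 12, so a solution requires the RHS to be a perfect cube.
Strategy: iterate y from -30 to 30, compute RHS = 22·y³ − 12, and check whether it is a (positive or negative) perfect cube.
Check small values of y:
  y = 0: RHS = -12 is not a perfect cube.
  y = 1: RHS = 10 is not a perfect cube.
  y = -1: RHS = -34 is not a perfect cube.
  y = 2: RHS = 164 is not a perfect cube.
  y = -2: RHS = -188 is not a perfect cube.
  y = 3: RHS = 582 is not a perfect cube.
  y = -3: RHS = -606 is not a perfect cube.
Continuing the search up to |y| = 30 finds no solutions either.
No (x, y) in the scanned range satisfies the equation.

No integer solutions with |y| ≤ 30.


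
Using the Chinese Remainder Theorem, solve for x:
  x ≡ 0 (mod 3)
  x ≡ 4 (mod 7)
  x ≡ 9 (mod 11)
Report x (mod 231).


Moduli 3, 7, 11 are pairwise coprime; by CRT there is a unique solution modulo M = 3 · 7 · 11 = 231.
Solve pairwise, accumulating the modulus:
  Start with x ≡ 0 (mod 3).
  Combine with x ≡ 4 (mod 7): since gcd(3, 7) = 1, we get a unique residue mod 21.
    Write x = 0 + 3·t and substitute into x ≡ 4 (mod 7): 3·t ≡ 4 − 0 = 4 (mod 7).
    The inverse of 3 mod 7 is 5 (since 3·5 = 15 = 2·7 + 1), so t ≡ 5·4 = 20 ≡ 6 (mod 7).
    Then x = 0 + 3·6 = 18, valid modulo lcm(3, 7) = 21: x ≡ 18 (mod 21).
  Combine with x ≡ 9 (mod 11): since gcd(21, 11) = 1, we get a unique residue mod 231.
    Write x = 18 + 21·t and substitute into x ≡ 9 (mod 11): 21·t ≡ 9 − 18 = -9 (mod 11).
    Reduce coefficients mod 11: 10·t ≡ 2 (mod 11).
    The inverse of 10 mod 11 is 10 (since 10·10 = 100 = 9·11 + 1), so t ≡ 10·2 = 20 ≡ 9 (mod 11).
    Then x = 18 + 21·9 = 207, valid modulo lcm(21, 11) = 231: x ≡ 207 (mod 231).
Verify: 207 mod 3 = 0 ✓, 207 mod 7 = 4 ✓, 207 mod 11 = 9 ✓.

x ≡ 207 (mod 231).


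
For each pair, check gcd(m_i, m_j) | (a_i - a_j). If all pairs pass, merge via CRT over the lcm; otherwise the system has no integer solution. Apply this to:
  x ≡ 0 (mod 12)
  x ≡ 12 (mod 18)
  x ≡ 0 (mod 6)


Moduli 12, 18, 6 are not pairwise coprime, so CRT works modulo lcm(m_i) when all pairwise compatibility conditions hold.
Pairwise compatibility: gcd(m_i, m_j) must divide a_i - a_j for every pair.
Merge one congruence at a time:
  Start: x ≡ 0 (mod 12).
  Combine with x ≡ 12 (mod 18): gcd(12, 18) = 6; 12 - 0 = 12, which IS divisible by 6, so compatible.
    Write x = 0 + 12·t and substitute into x ≡ 12 (mod 18): 12·t ≡ 12 − 0 = 12 (mod 18).
    Divide the congruence (and modulus) by g = 6: 2·t ≡ 2 (mod 3).
    The inverse of 2 mod 3 is 2 (since 2·2 = 4 = 1·3 + 1), so t ≡ 2·2 = 4 ≡ 1 (mod 3).
    Then x = 0 + 12·1 = 12, valid modulo lcm(12, 18) = 36: x ≡ 12 (mod 36).
  Combine with x ≡ 0 (mod 6): gcd(36, 6) = 6; 0 - 12 = -12, which IS divisible by 6, so compatible.
    Write x = 12 + 36·t and substitute into x ≡ 0 (mod 6): 36·t ≡ 0 − 12 = -12 (mod 6).
    Divide the congruence (and modulus) by g = 6: 6·t ≡ -2 (mod 1).
    Modulo 1 every t works; take t = 0.
    Then x = 12 + 36·0 = 12, valid modulo lcm(36, 6) = 36: x ≡ 12 (mod 36).
Verify: 12 mod 12 = 0, 12 mod 18 = 12, 12 mod 6 = 0.

x ≡ 12 (mod 36).


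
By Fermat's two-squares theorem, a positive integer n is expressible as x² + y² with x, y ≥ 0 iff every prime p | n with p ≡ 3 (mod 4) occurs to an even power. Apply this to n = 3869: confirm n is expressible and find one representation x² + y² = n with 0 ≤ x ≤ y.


Step 1: Factor n = 3869 = 53 · 73.
Step 2: Check the mod-4 condition on each prime factor: 53 ≡ 1 (mod 4), exponent 1; 73 ≡ 1 (mod 4), exponent 1.
All primes ≡ 3 (mod 4) appear to even exponent (or don't appear), so by the two-squares theorem n IS expressible as a sum of two squares.
Step 3: Build a representation. Here n = 53 · 73 is a product of primes ≡ 1 (mod 4). Each prime p ≡ 1 (mod 4) is itself a sum of two squares; find a² by testing p − a² for a perfect square:
  53: 53 − 1² = 52, 53 − 2² = 49 = 7² ⇒ 53 = 2² + 7².
  73: 73 − 1² = 72, 73 − 2² = 69, 73 − 3² = 64 = 8² ⇒ 73 = 3² + 8².
  Combine using the Brahmagupta–Fibonacci identity (a² + b²)(c² + d²) = (ac − bd)² + (ad + bc)² = (ac + bd)² + (ad − bc)²:
  53 · 73 = 3869: from (2² + 7²)(3² + 8²), take (2·3 − 7·8, 2·8 + 7·3) = (6 − 56, 16 + 21) = (-50, 37); dropping signs (only squares matter) gives (50, 37); check 50² + 37² = 2500 + 1369 = 3869 ✓.
Step 4: Order so x ≤ y and verify: 37² + 50² = 1369 + 2500 = 3869 = n. ✓

n = 3869 = 37² + 50² (one valid representation with x ≤ y).


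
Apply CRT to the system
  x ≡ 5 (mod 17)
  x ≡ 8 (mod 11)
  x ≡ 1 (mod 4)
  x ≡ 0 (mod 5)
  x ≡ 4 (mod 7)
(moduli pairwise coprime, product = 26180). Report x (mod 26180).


Product of moduli M = 17 · 11 · 4 · 5 · 7 = 26180.
Merge one congruence at a time:
  Start: x ≡ 5 (mod 17).
  Combine with x ≡ 8 (mod 11); new modulus lcm = 187.
    Write x = 5 + 17·t and substitute into x ≡ 8 (mod 11): 17·t ≡ 8 − 5 = 3 (mod 11).
    Reduce coefficients mod 11: 6·t ≡ 3 (mod 11).
    The inverse of 6 mod 11 is 2 (since 6·2 = 12 = 1·11 + 1), so t ≡ 2·3 = 6 ≡ 6 (mod 11).
    Then x = 5 + 17·6 = 107, valid modulo lcm(17, 11) = 187: x ≡ 107 (mod 187).
  Combine with x ≡ 1 (mod 4); new modulus lcm = 748.
    Write x = 107 + 187·t and substitute into x ≡ 1 (mod 4): 187·t ≡ 1 − 107 = -106 (mod 4).
    Reduce coefficients mod 4: 3·t ≡ 2 (mod 4).
    The inverse of 3 mod 4 is 3 (since 3·3 = 9 = 2·4 + 1), so t ≡ 3·2 = 6 ≡ 2 (mod 4).
    Then x = 107 + 187·2 = 481, valid modulo lcm(187, 4) = 748: x ≡ 481 (mod 748).
  Combine with x ≡ 0 (mod 5); new modulus lcm = 3740.
    Write x = 481 + 748·t and substitute into x ≡ 0 (mod 5): 748·t ≡ 0 − 481 = -481 (mod 5).
    Reduce coefficients mod 5: 3·t ≡ 4 (mod 5).
    The inverse of 3 mod 5 is 2 (since 3·2 = 6 = 1·5 + 1), so t ≡ 2·4 = 8 ≡ 3 (mod 5).
    Then x = 481 + 748·3 = 2725, valid modulo lcm(748, 5) = 3740: x ≡ 2725 (mod 3740).
  Combine with x ≡ 4 (mod 7); new modulus lcm = 26180.
    Write x = 2725 + 3740·t and substitute into x ≡ 4 (mod 7): 3740·t ≡ 4 − 2725 = -2721 (mod 7).
    Reduce coefficients mod 7: 2·t ≡ 2 (mod 7).
    The inverse of 2 mod 7 is 4 (since 2·4 = 8 = 1·7 + 1), so t ≡ 4·2 = 8 ≡ 1 (mod 7).
    Then x = 2725 + 3740·1 = 6465, valid modulo lcm(3740, 7) = 26180: x ≡ 6465 (mod 26180).
Verify against each original: 6465 mod 17 = 5, 6465 mod 11 = 8, 6465 mod 4 = 1, 6465 mod 5 = 0, 6465 mod 7 = 4.

x ≡ 6465 (mod 26180).


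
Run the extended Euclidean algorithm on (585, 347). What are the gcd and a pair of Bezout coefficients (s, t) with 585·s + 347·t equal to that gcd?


Euclidean algorithm on (585, 347) — divide until remainder is 0:
  585 = 1 · 347 + 238
  347 = 1 · 238 + 109
  238 = 2 · 109 + 20
  109 = 5 · 20 + 9
  20 = 2 · 9 + 2
  9 = 4 · 2 + 1
  2 = 2 · 1 + 0
gcd(585, 347) = 1.
Track Bezout coefficients alongside the remainders: start with r₀ = 585 = a·1 + b·0 (s = 1, t = 0) and r₁ = 347 = a·0 + b·1 (s = 0, t = 1); each new remainder r_{k+1} = r_{k-1} − q_k·r_k inherits s_{k+1} = s_{k-1} − q_k·s_k, t_{k+1} = t_{k-1} − q_k·t_k, so r_k = a·s_k + b·t_k at every step:
  q = 1: r = 238, s = 1 − 1·0 = 1, t = 0 − 1·1 = -1  (check: 585·1 + 347·(-1) = 238)
  q = 1: r = 109, s = 0 − 1·1 = -1, t = 1 − 1·(-1) = 2  (check: 585·(-1) + 347·2 = 109)
  q = 2: r = 20, s = 1 − 2·(-1) = 3, t = -1 − 2·2 = -5  (check: 585·3 + 347·(-5) = 20)
  q = 5: r = 9, s = -1 − 5·3 = -16, t = 2 − 5·(-5) = 27  (check: 585·(-16) + 347·27 = 9)
  q = 2: r = 2, s = 3 − 2·(-16) = 35, t = -5 − 2·27 = -59  (check: 585·35 + 347·(-59) = 2)
  q = 4: r = 1, s = -16 − 4·35 = -156, t = 27 − 4·(-59) = 263  (check: 585·(-156) + 347·263 = 1)
The row with r = 1 (the gcd) gives the Bezout coefficients s = -156, t = 263.
Result: 585 · (-156) + 347 · (263) = 1.

gcd(585, 347) = 1; s = -156, t = 263 (check: 585·(-156) + 347·263 = 1).


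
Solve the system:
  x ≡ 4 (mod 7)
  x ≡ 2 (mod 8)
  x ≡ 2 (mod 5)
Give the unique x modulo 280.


Moduli 7, 8, 5 are pairwise coprime; by CRT there is a unique solution modulo M = 7 · 8 · 5 = 280.
Solve pairwise, accumulating the modulus:
  Start with x ≡ 4 (mod 7).
  Combine with x ≡ 2 (mod 8): since gcd(7, 8) = 1, we get a unique residue mod 56.
    Write x = 4 + 7·t and substitute into x ≡ 2 (mod 8): 7·t ≡ 2 − 4 = -2 (mod 8).
    Reduce coefficients mod 8: 7·t ≡ 6 (mod 8).
    The inverse of 7 mod 8 is 7 (since 7·7 = 49 = 6·8 + 1), so t ≡ 7·6 = 42 ≡ 2 (mod 8).
    Then x = 4 + 7·2 = 18, valid modulo lcm(7, 8) = 56: x ≡ 18 (mod 56).
  Combine with x ≡ 2 (mod 5): since gcd(56, 5) = 1, we get a unique residue mod 280.
    Write x = 18 + 56·t and substitute into x ≡ 2 (mod 5): 56·t ≡ 2 − 18 = -16 (mod 5).
    Reduce coefficients mod 5: 1·t ≡ 4 (mod 5).
    So t ≡ 4 (mod 5).
    Then x = 18 + 56·4 = 242, valid modulo lcm(56, 5) = 280: x ≡ 242 (mod 280).
Verify: 242 mod 7 = 4 ✓, 242 mod 8 = 2 ✓, 242 mod 5 = 2 ✓.

x ≡ 242 (mod 280).


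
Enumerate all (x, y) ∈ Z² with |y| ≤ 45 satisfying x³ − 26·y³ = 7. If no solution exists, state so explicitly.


The equation is x³ - 26y³ = 7. For fixed y, x³ = 26·y³ + 7, so a solution requires the RHS to be a perfect cube.
Strategy: iterate y from -45 to 45, compute RHS = 26·y³ + 7, and check whether it is a (positive or negative) perfect cube.
Check small values of y:
  y = 0: RHS = 7 is not a perfect cube.
  y = 1: RHS = 33 is not a perfect cube.
  y = -1: RHS = -19 is not a perfect cube.
  y = 2: RHS = 215 is not a perfect cube.
  y = -2: RHS = -201 is not a perfect cube.
  y = 3: RHS = 709 is not a perfect cube.
  y = -3: RHS = -695 is not a perfect cube.
Continuing the search up to |y| = 45 finds no solutions either.
No (x, y) in the scanned range satisfies the equation.

No integer solutions with |y| ≤ 45.


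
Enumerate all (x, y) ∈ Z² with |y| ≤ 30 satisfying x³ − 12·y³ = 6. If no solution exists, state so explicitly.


The equation is x³ - 12y³ = 6. For fixed y, x³ = 12·y³ + 6, so a solution requires the RHS to be a perfect cube.
Strategy: iterate y from -30 to 30, compute RHS = 12·y³ + 6, and check whether it is a (positive or negative) perfect cube.
Check small values of y:
  y = 0: RHS = 6 is not a perfect cube.
  y = 1: RHS = 18 is not a perfect cube.
  y = -1: RHS = -6 is not a perfect cube.
  y = 2: RHS = 102 is not a perfect cube.
  y = -2: RHS = -90 is not a perfect cube.
  y = 3: RHS = 330 is not a perfect cube.
  y = -3: RHS = -318 is not a perfect cube.
Continuing the search up to |y| = 30 finds no solutions either.
No (x, y) in the scanned range satisfies the equation.

No integer solutions with |y| ≤ 30.


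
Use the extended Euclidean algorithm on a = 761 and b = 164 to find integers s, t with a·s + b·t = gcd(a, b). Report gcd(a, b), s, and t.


Euclidean algorithm on (761, 164) — divide until remainder is 0:
  761 = 4 · 164 + 105
  164 = 1 · 105 + 59
  105 = 1 · 59 + 46
  59 = 1 · 46 + 13
  46 = 3 · 13 + 7
  13 = 1 · 7 + 6
  7 = 1 · 6 + 1
  6 = 6 · 1 + 0
gcd(761, 164) = 1.
Track Bezout coefficients alongside the remainders: start with r₀ = 761 = a·1 + b·0 (s = 1, t = 0) and r₁ = 164 = a·0 + b·1 (s = 0, t = 1); each new remainder r_{k+1} = r_{k-1} − q_k·r_k inherits s_{k+1} = s_{k-1} − q_k·s_k, t_{k+1} = t_{k-1} − q_k·t_k, so r_k = a·s_k + b·t_k at every step:
  q = 4: r = 105, s = 1 − 4·0 = 1, t = 0 − 4·1 = -4  (check: 761·1 + 164·(-4) = 105)
  q = 1: r = 59, s = 0 − 1·1 = -1, t = 1 − 1·(-4) = 5  (check: 761·(-1) + 164·5 = 59)
  q = 1: r = 46, s = 1 − 1·(-1) = 2, t = -4 − 1·5 = -9  (check: 761·2 + 164·(-9) = 46)
  q = 1: r = 13, s = -1 − 1·2 = -3, t = 5 − 1·(-9) = 14  (check: 761·(-3) + 164·14 = 13)
  q = 3: r = 7, s = 2 − 3·(-3) = 11, t = -9 − 3·14 = -51  (check: 761·11 + 164·(-51) = 7)
  q = 1: r = 6, s = -3 − 1·11 = -14, t = 14 − 1·(-51) = 65  (check: 761·(-14) + 164·65 = 6)
  q = 1: r = 1, s = 11 − 1·(-14) = 25, t = -51 − 1·65 = -116  (check: 761·25 + 164·(-116) = 1)
The row with r = 1 (the gcd) gives the Bezout coefficients s = 25, t = -116.
Result: 761 · (25) + 164 · (-116) = 1.

gcd(761, 164) = 1; s = 25, t = -116 (check: 761·25 + 164·(-116) = 1).


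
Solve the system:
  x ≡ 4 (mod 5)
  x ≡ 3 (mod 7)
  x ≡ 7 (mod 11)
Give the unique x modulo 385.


Moduli 5, 7, 11 are pairwise coprime; by CRT there is a unique solution modulo M = 5 · 7 · 11 = 385.
Solve pairwise, accumulating the modulus:
  Start with x ≡ 4 (mod 5).
  Combine with x ≡ 3 (mod 7): since gcd(5, 7) = 1, we get a unique residue mod 35.
    Write x = 4 + 5·t and substitute into x ≡ 3 (mod 7): 5·t ≡ 3 − 4 = -1 (mod 7).
    Reduce coefficients mod 7: 5·t ≡ 6 (mod 7).
    The inverse of 5 mod 7 is 3 (since 5·3 = 15 = 2·7 + 1), so t ≡ 3·6 = 18 ≡ 4 (mod 7).
    Then x = 4 + 5·4 = 24, valid modulo lcm(5, 7) = 35: x ≡ 24 (mod 35).
  Combine with x ≡ 7 (mod 11): since gcd(35, 11) = 1, we get a unique residue mod 385.
    Write x = 24 + 35·t and substitute into x ≡ 7 (mod 11): 35·t ≡ 7 − 24 = -17 (mod 11).
    Reduce coefficients mod 11: 2·t ≡ 5 (mod 11).
    The inverse of 2 mod 11 is 6 (since 2·6 = 12 = 1·11 + 1), so t ≡ 6·5 = 30 ≡ 8 (mod 11).
    Then x = 24 + 35·8 = 304, valid modulo lcm(35, 11) = 385: x ≡ 304 (mod 385).
Verify: 304 mod 5 = 4 ✓, 304 mod 7 = 3 ✓, 304 mod 11 = 7 ✓.

x ≡ 304 (mod 385).


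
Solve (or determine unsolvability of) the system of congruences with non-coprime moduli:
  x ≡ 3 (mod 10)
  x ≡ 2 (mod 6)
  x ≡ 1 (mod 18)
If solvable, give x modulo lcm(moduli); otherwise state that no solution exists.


Moduli 10, 6, 18 are not pairwise coprime, so CRT works modulo lcm(m_i) when all pairwise compatibility conditions hold.
Pairwise compatibility: gcd(m_i, m_j) must divide a_i - a_j for every pair.
Merge one congruence at a time:
  Start: x ≡ 3 (mod 10).
  Combine with x ≡ 2 (mod 6): gcd(10, 6) = 2, and 2 - 3 = -1 is NOT divisible by 2.
    ⇒ system is inconsistent (no integer solution).

No solution (the system is inconsistent).


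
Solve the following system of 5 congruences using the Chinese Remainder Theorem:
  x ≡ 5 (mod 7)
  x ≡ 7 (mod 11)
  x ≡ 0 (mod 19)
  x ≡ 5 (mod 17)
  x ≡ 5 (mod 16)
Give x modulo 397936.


Product of moduli M = 7 · 11 · 19 · 17 · 16 = 397936.
Merge one congruence at a time:
  Start: x ≡ 5 (mod 7).
  Combine with x ≡ 7 (mod 11); new modulus lcm = 77.
    Write x = 5 + 7·t and substitute into x ≡ 7 (mod 11): 7·t ≡ 7 − 5 = 2 (mod 11).
    The inverse of 7 mod 11 is 8 (since 7·8 = 56 = 5·11 + 1), so t ≡ 8·2 = 16 ≡ 5 (mod 11).
    Then x = 5 + 7·5 = 40, valid modulo lcm(7, 11) = 77: x ≡ 40 (mod 77).
  Combine with x ≡ 0 (mod 19); new modulus lcm = 1463.
    Write x = 40 + 77·t and substitute into x ≡ 0 (mod 19): 77·t ≡ 0 − 40 = -40 (mod 19).
    Reduce coefficients mod 19: 1·t ≡ 17 (mod 19).
    So t ≡ 17 (mod 19).
    Then x = 40 + 77·17 = 1349, valid modulo lcm(77, 19) = 1463: x ≡ 1349 (mod 1463).
  Combine with x ≡ 5 (mod 17); new modulus lcm = 24871.
    Write x = 1349 + 1463·t and substitute into x ≡ 5 (mod 17): 1463·t ≡ 5 − 1349 = -1344 (mod 17).
    Reduce coefficients mod 17: 1·t ≡ 16 (mod 17).
    So t ≡ 16 (mod 17).
    Then x = 1349 + 1463·16 = 24757, valid modulo lcm(1463, 17) = 24871: x ≡ 24757 (mod 24871).
  Combine with x ≡ 5 (mod 16); new modulus lcm = 397936.
    Write x = 24757 + 24871·t and substitute into x ≡ 5 (mod 16): 24871·t ≡ 5 − 24757 = -24752 (mod 16).
    Reduce coefficients mod 16: 7·t ≡ 0 (mod 16).
    The inverse of 7 mod 16 is 7 (since 7·7 = 49 = 3·16 + 1), so t ≡ 7·0 = 0 ≡ 0 (mod 16).
    Then x = 24757 + 24871·0 = 24757, valid modulo lcm(24871, 16) = 397936: x ≡ 24757 (mod 397936).
Verify against each original: 24757 mod 7 = 5, 24757 mod 11 = 7, 24757 mod 19 = 0, 24757 mod 17 = 5, 24757 mod 16 = 5.

x ≡ 24757 (mod 397936).


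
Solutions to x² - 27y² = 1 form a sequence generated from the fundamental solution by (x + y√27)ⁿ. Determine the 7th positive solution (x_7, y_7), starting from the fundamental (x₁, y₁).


Step 1: Find the fundamental solution (x₁, y₁) of x² - 27y² = 1.
  Expand √27 as a continued fraction. a₀ = ⌊√27⌋ = 5; iterate m_{k+1} = d_k·a_k − m_k, d_{k+1} = (27 − m_{k+1}²)/d_k, a_{k+1} = ⌊(a₀ + m_{k+1})/d_{k+1}⌋ (starting m₀ = 0, d₀ = 1), with convergents p_k = a_k·p_{k-1} + p_{k-2}, q_k = a_k·q_{k-1} + q_{k-2} (p₋₁ = 1, q₋₁ = 0):
  k = 0: a₀ = 5; p₀/q₀ = 5/1; p₀² − 27·q₀² = 25 − 27 = -2.
  k = 1: m = 5, d = 2, a = ⌊(5 + 5)/2⌋ = 5; p/q = (5·5 + 1)/(5·1 + 0) = 26/5; p² − 27·q² = 676 − 675 = 1.
  The first convergent with p² − 27·q² = 1 gives the fundamental solution (x₁, y₁) = (26, 5).
Step 2: Apply the recurrence (x_{n+1}, y_{n+1}) = (x₁x_n + 27y₁y_n, x₁y_n + y₁x_n) repeatedly.
  From (x_1, y_1) = (26, 5): x_2 = 26·26 + 27·5·5 = 1351; y_2 = 26·5 + 5·26 = 260.
  From (x_2, y_2) = (1351, 260): x_3 = 26·1351 + 27·5·260 = 70226; y_3 = 26·260 + 5·1351 = 13515.
  From (x_3, y_3) = (70226, 13515): x_4 = 26·70226 + 27·5·13515 = 3650401; y_4 = 26·13515 + 5·70226 = 702520.
  From (x_4, y_4) = (3650401, 702520): x_5 = 26·3650401 + 27·5·702520 = 189750626; y_5 = 26·702520 + 5·3650401 = 36517525.
  From (x_5, y_5) = (189750626, 36517525): x_6 = 26·189750626 + 27·5·36517525 = 9863382151; y_6 = 26·36517525 + 5·189750626 = 1898208780.
  From (x_6, y_6) = (9863382151, 1898208780): x_7 = 26·9863382151 + 27·5·1898208780 = 512706121226; y_7 = 26·1898208780 + 5·9863382151 = 98670339035.
Step 3: Verify x_7² - 27·y_7² = 262867566742609807743076 - 262867566742609807743075 = 1 (should be 1). ✓

(x_1, y_1) = (26, 5); (x_7, y_7) = (512706121226, 98670339035).


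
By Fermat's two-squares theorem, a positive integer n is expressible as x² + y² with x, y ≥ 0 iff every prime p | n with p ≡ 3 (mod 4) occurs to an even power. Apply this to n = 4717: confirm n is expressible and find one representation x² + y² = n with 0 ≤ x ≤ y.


Step 1: Factor n = 4717 = 53 · 89.
Step 2: Check the mod-4 condition on each prime factor: 53 ≡ 1 (mod 4), exponent 1; 89 ≡ 1 (mod 4), exponent 1.
All primes ≡ 3 (mod 4) appear to even exponent (or don't appear), so by the two-squares theorem n IS expressible as a sum of two squares.
Step 3: Build a representation. Here n = 53 · 89 is a product of primes ≡ 1 (mod 4). Each prime p ≡ 1 (mod 4) is itself a sum of two squares; find a² by testing p − a² for a perfect square:
  53: 53 − 1² = 52, 53 − 2² = 49 = 7² ⇒ 53 = 2² + 7².
  89: 89 − 1² = 88, 89 − 2² = 85, 89 − 3² = 80, 89 − 4² = 73, 89 − 5² = 64 = 8² ⇒ 89 = 5² + 8².
  Combine using the Brahmagupta–Fibonacci identity (a² + b²)(c² + d²) = (ac − bd)² + (ad + bc)² = (ac + bd)² + (ad − bc)²:
  53 · 89 = 4717: from (2² + 7²)(5² + 8²), take (2·5 − 7·8, 2·8 + 7·5) = (10 − 56, 16 + 35) = (-46, 51); dropping signs (only squares matter) gives (46, 51); check 46² + 51² = 2116 + 2601 = 4717 ✓.
Step 4: Order so x ≤ y and verify: 46² + 51² = 2116 + 2601 = 4717 = n. ✓

n = 4717 = 46² + 51² (one valid representation with x ≤ y).


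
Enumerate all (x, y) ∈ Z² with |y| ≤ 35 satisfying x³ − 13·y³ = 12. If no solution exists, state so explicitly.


The equation is x³ - 13y³ = 12. For fixed y, x³ = 13·y³ + 12, so a solution requires the RHS to be a perfect cube.
Strategy: iterate y from -35 to 35, compute RHS = 13·y³ + 12, and check whether it is a (positive or negative) perfect cube.
Check small values of y:
  y = 0: RHS = 12 is not a perfect cube.
  y = 1: RHS = 25 is not a perfect cube.
  y = -1: RHS = -1 = (-1)³ ⇒ x = -1 works.
  y = 2: RHS = 116 is not a perfect cube.
  y = -2: RHS = -92 is not a perfect cube.
  y = 3: RHS = 363 is not a perfect cube.
  y = -3: RHS = -339 is not a perfect cube.
Continuing the search up to |y| = 35 finds no further solutions beyond those listed.
Collected solutions: (-1, -1).

Solutions (with |y| ≤ 35): (-1, -1).


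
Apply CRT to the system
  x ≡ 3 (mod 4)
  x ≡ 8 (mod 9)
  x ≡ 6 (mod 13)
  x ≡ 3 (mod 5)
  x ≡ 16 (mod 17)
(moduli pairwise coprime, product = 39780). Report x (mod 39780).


Product of moduli M = 4 · 9 · 13 · 5 · 17 = 39780.
Merge one congruence at a time:
  Start: x ≡ 3 (mod 4).
  Combine with x ≡ 8 (mod 9); new modulus lcm = 36.
    Write x = 3 + 4·t and substitute into x ≡ 8 (mod 9): 4·t ≡ 8 − 3 = 5 (mod 9).
    The inverse of 4 mod 9 is 7 (since 4·7 = 28 = 3·9 + 1), so t ≡ 7·5 = 35 ≡ 8 (mod 9).
    Then x = 3 + 4·8 = 35, valid modulo lcm(4, 9) = 36: x ≡ 35 (mod 36).
  Combine with x ≡ 6 (mod 13); new modulus lcm = 468.
    Write x = 35 + 36·t and substitute into x ≡ 6 (mod 13): 36·t ≡ 6 − 35 = -29 (mod 13).
    Reduce coefficients mod 13: 10·t ≡ 10 (mod 13).
    The inverse of 10 mod 13 is 4 (since 10·4 = 40 = 3·13 + 1), so t ≡ 4·10 = 40 ≡ 1 (mod 13).
    Then x = 35 + 36·1 = 71, valid modulo lcm(36, 13) = 468: x ≡ 71 (mod 468).
  Combine with x ≡ 3 (mod 5); new modulus lcm = 2340.
    Write x = 71 + 468·t and substitute into x ≡ 3 (mod 5): 468·t ≡ 3 − 71 = -68 (mod 5).
    Reduce coefficients mod 5: 3·t ≡ 2 (mod 5).
    The inverse of 3 mod 5 is 2 (since 3·2 = 6 = 1·5 + 1), so t ≡ 2·2 = 4 ≡ 4 (mod 5).
    Then x = 71 + 468·4 = 1943, valid modulo lcm(468, 5) = 2340: x ≡ 1943 (mod 2340).
  Combine with x ≡ 16 (mod 17); new modulus lcm = 39780.
    Write x = 1943 + 2340·t and substitute into x ≡ 16 (mod 17): 2340·t ≡ 16 − 1943 = -1927 (mod 17).
    Reduce coefficients mod 17: 11·t ≡ 11 (mod 17).
    The inverse of 11 mod 17 is 14 (since 11·14 = 154 = 9·17 + 1), so t ≡ 14·11 = 154 ≡ 1 (mod 17).
    Then x = 1943 + 2340·1 = 4283, valid modulo lcm(2340, 17) = 39780: x ≡ 4283 (mod 39780).
Verify against each original: 4283 mod 4 = 3, 4283 mod 9 = 8, 4283 mod 13 = 6, 4283 mod 5 = 3, 4283 mod 17 = 16.

x ≡ 4283 (mod 39780).


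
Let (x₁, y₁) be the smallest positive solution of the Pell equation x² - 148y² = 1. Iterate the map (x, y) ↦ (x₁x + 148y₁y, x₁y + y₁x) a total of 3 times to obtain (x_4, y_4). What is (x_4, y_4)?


Step 1: Find the fundamental solution (x₁, y₁) of x² - 148y² = 1.
  Expand √148 as a continued fraction. a₀ = ⌊√148⌋ = 12; iterate m_{k+1} = d_k·a_k − m_k, d_{k+1} = (148 − m_{k+1}²)/d_k, a_{k+1} = ⌊(a₀ + m_{k+1})/d_{k+1}⌋ (starting m₀ = 0, d₀ = 1), with convergents p_k = a_k·p_{k-1} + p_{k-2}, q_k = a_k·q_{k-1} + q_{k-2} (p₋₁ = 1, q₋₁ = 0):
  k = 0: a₀ = 12; p₀/q₀ = 12/1; p₀² − 148·q₀² = 144 − 148 = -4.
  k = 1: m = 12, d = 4, a = ⌊(12 + 12)/4⌋ = 6; p/q = (6·12 + 1)/(6·1 + 0) = 73/6; p² − 148·q² = 5329 − 5328 = 1.
  The first convergent with p² − 148·q² = 1 gives the fundamental solution (x₁, y₁) = (73, 6).
Step 2: Apply the recurrence (x_{n+1}, y_{n+1}) = (x₁x_n + 148y₁y_n, x₁y_n + y₁x_n) repeatedly.
  From (x_1, y_1) = (73, 6): x_2 = 73·73 + 148·6·6 = 10657; y_2 = 73·6 + 6·73 = 876.
  From (x_2, y_2) = (10657, 876): x_3 = 73·10657 + 148·6·876 = 1555849; y_3 = 73·876 + 6·10657 = 127890.
  From (x_3, y_3) = (1555849, 127890): x_4 = 73·1555849 + 148·6·127890 = 227143297; y_4 = 73·127890 + 6·1555849 = 18671064.
Step 3: Verify x_4² - 148·y_4² = 51594077372030209 - 51594077372030208 = 1 (should be 1). ✓

(x_1, y_1) = (73, 6); (x_4, y_4) = (227143297, 18671064).


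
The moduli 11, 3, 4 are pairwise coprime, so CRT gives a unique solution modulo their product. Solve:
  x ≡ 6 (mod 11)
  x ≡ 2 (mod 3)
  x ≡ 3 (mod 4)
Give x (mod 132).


Moduli 11, 3, 4 are pairwise coprime; by CRT there is a unique solution modulo M = 11 · 3 · 4 = 132.
Solve pairwise, accumulating the modulus:
  Start with x ≡ 6 (mod 11).
  Combine with x ≡ 2 (mod 3): since gcd(11, 3) = 1, we get a unique residue mod 33.
    Write x = 6 + 11·t and substitute into x ≡ 2 (mod 3): 11·t ≡ 2 − 6 = -4 (mod 3).
    Reduce coefficients mod 3: 2·t ≡ 2 (mod 3).
    The inverse of 2 mod 3 is 2 (since 2·2 = 4 = 1·3 + 1), so t ≡ 2·2 = 4 ≡ 1 (mod 3).
    Then x = 6 + 11·1 = 17, valid modulo lcm(11, 3) = 33: x ≡ 17 (mod 33).
  Combine with x ≡ 3 (mod 4): since gcd(33, 4) = 1, we get a unique residue mod 132.
    Write x = 17 + 33·t and substitute into x ≡ 3 (mod 4): 33·t ≡ 3 − 17 = -14 (mod 4).
    Reduce coefficients mod 4: 1·t ≡ 2 (mod 4).
    So t ≡ 2 (mod 4).
    Then x = 17 + 33·2 = 83, valid modulo lcm(33, 4) = 132: x ≡ 83 (mod 132).
Verify: 83 mod 11 = 6 ✓, 83 mod 3 = 2 ✓, 83 mod 4 = 3 ✓.

x ≡ 83 (mod 132).


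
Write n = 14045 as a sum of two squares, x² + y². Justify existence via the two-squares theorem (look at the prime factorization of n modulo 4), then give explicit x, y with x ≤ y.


Step 1: Factor n = 14045 = 5 · 53^2.
Step 2: Check the mod-4 condition on each prime factor: 5 ≡ 1 (mod 4), exponent 1; 53 ≡ 1 (mod 4), exponent 2.
All primes ≡ 3 (mod 4) appear to even exponent (or don't appear), so by the two-squares theorem n IS expressible as a sum of two squares.
Step 3: Build a representation. Here n = 5 · 53 · 53 is a product of primes ≡ 1 (mod 4). Each prime p ≡ 1 (mod 4) is itself a sum of two squares; find a² by testing p − a² for a perfect square:
  5: 5 − 1² = 4 = 2² ⇒ 5 = 1² + 2².
  53: 53 − 1² = 52, 53 − 2² = 49 = 7² ⇒ 53 = 2² + 7².
  Combine using the Brahmagupta–Fibonacci identity (a² + b²)(c² + d²) = (ac − bd)² + (ad + bc)² = (ac + bd)² + (ad − bc)²:
  5 · 53 = 265: from (1² + 2²)(2² + 7²), take (1·2 − 2·7, 1·7 + 2·2) = (2 − 14, 7 + 4) = (-12, 11); dropping signs (only squares matter) gives (12, 11); check 12² + 11² = 144 + 121 = 265 ✓.
  265 · 53 = 14045: from (12² + 11²)(2² + 7²), take (12·2 − 11·7, 12·7 + 11·2) = (24 − 77, 84 + 22) = (-53, 106); dropping signs (only squares matter) gives (53, 106); check 53² + 106² = 2809 + 11236 = 14045 ✓.
Step 4: Order so x ≤ y and verify: 53² + 106² = 2809 + 11236 = 14045 = n. ✓

n = 14045 = 53² + 106² (one valid representation with x ≤ y).


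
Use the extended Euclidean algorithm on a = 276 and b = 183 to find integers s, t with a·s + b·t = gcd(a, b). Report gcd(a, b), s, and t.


Euclidean algorithm on (276, 183) — divide until remainder is 0:
  276 = 1 · 183 + 93
  183 = 1 · 93 + 90
  93 = 1 · 90 + 3
  90 = 30 · 3 + 0
gcd(276, 183) = 3.
Track Bezout coefficients alongside the remainders: start with r₀ = 276 = a·1 + b·0 (s = 1, t = 0) and r₁ = 183 = a·0 + b·1 (s = 0, t = 1); each new remainder r_{k+1} = r_{k-1} − q_k·r_k inherits s_{k+1} = s_{k-1} − q_k·s_k, t_{k+1} = t_{k-1} − q_k·t_k, so r_k = a·s_k + b·t_k at every step:
  q = 1: r = 93, s = 1 − 1·0 = 1, t = 0 − 1·1 = -1  (check: 276·1 + 183·(-1) = 93)
  q = 1: r = 90, s = 0 − 1·1 = -1, t = 1 − 1·(-1) = 2  (check: 276·(-1) + 183·2 = 90)
  q = 1: r = 3, s = 1 − 1·(-1) = 2, t = -1 − 1·2 = -3  (check: 276·2 + 183·(-3) = 3)
The row with r = 3 (the gcd) gives the Bezout coefficients s = 2, t = -3.
Result: 276 · (2) + 183 · (-3) = 3.

gcd(276, 183) = 3; s = 2, t = -3 (check: 276·2 + 183·(-3) = 3).


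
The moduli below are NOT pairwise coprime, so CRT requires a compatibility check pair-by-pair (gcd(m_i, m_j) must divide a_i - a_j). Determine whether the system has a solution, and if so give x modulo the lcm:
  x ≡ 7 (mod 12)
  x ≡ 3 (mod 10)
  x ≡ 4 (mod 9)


Moduli 12, 10, 9 are not pairwise coprime, so CRT works modulo lcm(m_i) when all pairwise compatibility conditions hold.
Pairwise compatibility: gcd(m_i, m_j) must divide a_i - a_j for every pair.
Merge one congruence at a time:
  Start: x ≡ 7 (mod 12).
  Combine with x ≡ 3 (mod 10): gcd(12, 10) = 2; 3 - 7 = -4, which IS divisible by 2, so compatible.
    Write x = 7 + 12·t and substitute into x ≡ 3 (mod 10): 12·t ≡ 3 − 7 = -4 (mod 10).
    Divide the congruence (and modulus) by g = 2: 6·t ≡ -2 (mod 5).
    Reduce coefficients mod 5: 1·t ≡ 3 (mod 5).
    So t ≡ 3 (mod 5).
    Then x = 7 + 12·3 = 43, valid modulo lcm(12, 10) = 60: x ≡ 43 (mod 60).
  Combine with x ≡ 4 (mod 9): gcd(60, 9) = 3; 4 - 43 = -39, which IS divisible by 3, so compatible.
    Write x = 43 + 60·t and substitute into x ≡ 4 (mod 9): 60·t ≡ 4 − 43 = -39 (mod 9).
    Divide the congruence (and modulus) by g = 3: 20·t ≡ -13 (mod 3).
    Reduce coefficients mod 3: 2·t ≡ 2 (mod 3).
    The inverse of 2 mod 3 is 2 (since 2·2 = 4 = 1·3 + 1), so t ≡ 2·2 = 4 ≡ 1 (mod 3).
    Then x = 43 + 60·1 = 103, valid modulo lcm(60, 9) = 180: x ≡ 103 (mod 180).
Verify: 103 mod 12 = 7, 103 mod 10 = 3, 103 mod 9 = 4.

x ≡ 103 (mod 180).


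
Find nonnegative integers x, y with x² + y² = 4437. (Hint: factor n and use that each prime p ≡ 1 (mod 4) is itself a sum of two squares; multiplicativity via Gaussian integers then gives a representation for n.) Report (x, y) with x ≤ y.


Step 1: Factor n = 4437 = 3^2 · 17 · 29.
Step 2: Check the mod-4 condition on each prime factor: 3 ≡ 3 (mod 4), exponent 2 (must be even); 17 ≡ 1 (mod 4), exponent 1; 29 ≡ 1 (mod 4), exponent 1.
All primes ≡ 3 (mod 4) appear to even exponent (or don't appear), so by the two-squares theorem n IS expressible as a sum of two squares.
Step 3: Build a representation. Group n = k² · m with k = 3 and m = 17 · 29 = 493 (a product of primes ≡ 1 (mod 4)); a representation of m scales to one of n via (k·x)² + (k·y)² = k²(x² + y²). Each prime p ≡ 1 (mod 4) is itself a sum of two squares; find a² by testing p − a² for a perfect square:
  17: 17 − 1² = 16 = 4² ⇒ 17 = 1² + 4².
  29: 29 − 1² = 28, 29 − 2² = 25 = 5² ⇒ 29 = 2² + 5².
  Combine using the Brahmagupta–Fibonacci identity (a² + b²)(c² + d²) = (ac − bd)² + (ad + bc)² = (ac + bd)² + (ad − bc)²:
  17 · 29 = 493: from (1² + 4²)(2² + 5²), take (1·2 − 4·5, 1·5 + 4·2) = (2 − 20, 5 + 8) = (-18, 13); dropping signs (only squares matter) gives (18, 13); check 18² + 13² = 324 + 169 = 493 ✓.
  Scale by k = 3: (3·18, 3·13) = (54, 39).
Step 4: Order so x ≤ y and verify: 39² + 54² = 1521 + 2916 = 4437 = n. ✓

n = 4437 = 39² + 54² (one valid representation with x ≤ y).


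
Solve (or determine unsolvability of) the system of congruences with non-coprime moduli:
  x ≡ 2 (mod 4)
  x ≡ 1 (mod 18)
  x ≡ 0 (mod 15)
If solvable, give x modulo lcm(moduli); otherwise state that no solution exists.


Moduli 4, 18, 15 are not pairwise coprime, so CRT works modulo lcm(m_i) when all pairwise compatibility conditions hold.
Pairwise compatibility: gcd(m_i, m_j) must divide a_i - a_j for every pair.
Merge one congruence at a time:
  Start: x ≡ 2 (mod 4).
  Combine with x ≡ 1 (mod 18): gcd(4, 18) = 2, and 1 - 2 = -1 is NOT divisible by 2.
    ⇒ system is inconsistent (no integer solution).

No solution (the system is inconsistent).


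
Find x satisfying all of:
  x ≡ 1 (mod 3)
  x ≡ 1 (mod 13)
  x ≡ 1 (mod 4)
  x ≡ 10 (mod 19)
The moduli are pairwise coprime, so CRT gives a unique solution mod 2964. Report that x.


Product of moduli M = 3 · 13 · 4 · 19 = 2964.
Merge one congruence at a time:
  Start: x ≡ 1 (mod 3).
  Combine with x ≡ 1 (mod 13); new modulus lcm = 39.
    Write x = 1 + 3·t and substitute into x ≡ 1 (mod 13): 3·t ≡ 1 − 1 = 0 (mod 13).
    The inverse of 3 mod 13 is 9 (since 3·9 = 27 = 2·13 + 1), so t ≡ 9·0 = 0 ≡ 0 (mod 13).
    Then x = 1 + 3·0 = 1, valid modulo lcm(3, 13) = 39: x ≡ 1 (mod 39).
  Combine with x ≡ 1 (mod 4); new modulus lcm = 156.
    Write x = 1 + 39·t and substitute into x ≡ 1 (mod 4): 39·t ≡ 1 − 1 = 0 (mod 4).
    Reduce coefficients mod 4: 3·t ≡ 0 (mod 4).
    The inverse of 3 mod 4 is 3 (since 3·3 = 9 = 2·4 + 1), so t ≡ 3·0 = 0 ≡ 0 (mod 4).
    Then x = 1 + 39·0 = 1, valid modulo lcm(39, 4) = 156: x ≡ 1 (mod 156).
  Combine with x ≡ 10 (mod 19); new modulus lcm = 2964.
    Write x = 1 + 156·t and substitute into x ≡ 10 (mod 19): 156·t ≡ 10 − 1 = 9 (mod 19).
    Reduce coefficients mod 19: 4·t ≡ 9 (mod 19).
    The inverse of 4 mod 19 is 5 (since 4·5 = 20 = 1·19 + 1), so t ≡ 5·9 = 45 ≡ 7 (mod 19).
    Then x = 1 + 156·7 = 1093, valid modulo lcm(156, 19) = 2964: x ≡ 1093 (mod 2964).
Verify against each original: 1093 mod 3 = 1, 1093 mod 13 = 1, 1093 mod 4 = 1, 1093 mod 19 = 10.

x ≡ 1093 (mod 2964).


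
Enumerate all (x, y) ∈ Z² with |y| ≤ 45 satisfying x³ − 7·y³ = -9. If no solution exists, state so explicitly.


The equation is x³ - 7y³ = -9. For fixed y, x³ = 7·y³ − 9, so a solution requires the RHS to be a perfect cube.
Strategy: iterate y from -45 to 45, compute RHS = 7·y³ − 9, and check whether it is a (positive or negative) perfect cube.
Check small values of y:
  y = 0: RHS = -9 is not a perfect cube.
  y = 1: RHS = -2 is not a perfect cube.
  y = -1: RHS = -16 is not a perfect cube.
  y = 2: RHS = 47 is not a perfect cube.
  y = -2: RHS = -65 is not a perfect cube.
  y = 3: RHS = 180 is not a perfect cube.
  y = -3: RHS = -198 is not a perfect cube.
Continuing the search up to |y| = 45 finds no solutions either.
No (x, y) in the scanned range satisfies the equation.

No integer solutions with |y| ≤ 45.


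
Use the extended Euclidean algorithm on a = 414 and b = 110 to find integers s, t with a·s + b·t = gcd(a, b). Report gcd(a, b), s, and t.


Euclidean algorithm on (414, 110) — divide until remainder is 0:
  414 = 3 · 110 + 84
  110 = 1 · 84 + 26
  84 = 3 · 26 + 6
  26 = 4 · 6 + 2
  6 = 3 · 2 + 0
gcd(414, 110) = 2.
Track Bezout coefficients alongside the remainders: start with r₀ = 414 = a·1 + b·0 (s = 1, t = 0) and r₁ = 110 = a·0 + b·1 (s = 0, t = 1); each new remainder r_{k+1} = r_{k-1} − q_k·r_k inherits s_{k+1} = s_{k-1} − q_k·s_k, t_{k+1} = t_{k-1} − q_k·t_k, so r_k = a·s_k + b·t_k at every step:
  q = 3: r = 84, s = 1 − 3·0 = 1, t = 0 − 3·1 = -3  (check: 414·1 + 110·(-3) = 84)
  q = 1: r = 26, s = 0 − 1·1 = -1, t = 1 − 1·(-3) = 4  (check: 414·(-1) + 110·4 = 26)
  q = 3: r = 6, s = 1 − 3·(-1) = 4, t = -3 − 3·4 = -15  (check: 414·4 + 110·(-15) = 6)
  q = 4: r = 2, s = -1 − 4·4 = -17, t = 4 − 4·(-15) = 64  (check: 414·(-17) + 110·64 = 2)
The row with r = 2 (the gcd) gives the Bezout coefficients s = -17, t = 64.
Result: 414 · (-17) + 110 · (64) = 2.

gcd(414, 110) = 2; s = -17, t = 64 (check: 414·(-17) + 110·64 = 2).


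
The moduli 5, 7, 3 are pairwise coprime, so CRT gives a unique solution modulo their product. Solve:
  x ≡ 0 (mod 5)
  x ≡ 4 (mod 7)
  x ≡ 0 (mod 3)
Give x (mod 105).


Moduli 5, 7, 3 are pairwise coprime; by CRT there is a unique solution modulo M = 5 · 7 · 3 = 105.
Solve pairwise, accumulating the modulus:
  Start with x ≡ 0 (mod 5).
  Combine with x ≡ 4 (mod 7): since gcd(5, 7) = 1, we get a unique residue mod 35.
    Write x = 0 + 5·t and substitute into x ≡ 4 (mod 7): 5·t ≡ 4 − 0 = 4 (mod 7).
    The inverse of 5 mod 7 is 3 (since 5·3 = 15 = 2·7 + 1), so t ≡ 3·4 = 12 ≡ 5 (mod 7).
    Then x = 0 + 5·5 = 25, valid modulo lcm(5, 7) = 35: x ≡ 25 (mod 35).
  Combine with x ≡ 0 (mod 3): since gcd(35, 3) = 1, we get a unique residue mod 105.
    Write x = 25 + 35·t and substitute into x ≡ 0 (mod 3): 35·t ≡ 0 − 25 = -25 (mod 3).
    Reduce coefficients mod 3: 2·t ≡ 2 (mod 3).
    The inverse of 2 mod 3 is 2 (since 2·2 = 4 = 1·3 + 1), so t ≡ 2·2 = 4 ≡ 1 (mod 3).
    Then x = 25 + 35·1 = 60, valid modulo lcm(35, 3) = 105: x ≡ 60 (mod 105).
Verify: 60 mod 5 = 0 ✓, 60 mod 7 = 4 ✓, 60 mod 3 = 0 ✓.

x ≡ 60 (mod 105).


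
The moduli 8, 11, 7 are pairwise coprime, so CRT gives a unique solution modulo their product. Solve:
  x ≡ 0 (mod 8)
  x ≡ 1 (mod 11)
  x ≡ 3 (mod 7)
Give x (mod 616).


Moduli 8, 11, 7 are pairwise coprime; by CRT there is a unique solution modulo M = 8 · 11 · 7 = 616.
Solve pairwise, accumulating the modulus:
  Start with x ≡ 0 (mod 8).
  Combine with x ≡ 1 (mod 11): since gcd(8, 11) = 1, we get a unique residue mod 88.
    Write x = 0 + 8·t and substitute into x ≡ 1 (mod 11): 8·t ≡ 1 − 0 = 1 (mod 11).
    The inverse of 8 mod 11 is 7 (since 8·7 = 56 = 5·11 + 1), so t ≡ 7·1 = 7 ≡ 7 (mod 11).
    Then x = 0 + 8·7 = 56, valid modulo lcm(8, 11) = 88: x ≡ 56 (mod 88).
  Combine with x ≡ 3 (mod 7): since gcd(88, 7) = 1, we get a unique residue mod 616.
    Write x = 56 + 88·t and substitute into x ≡ 3 (mod 7): 88·t ≡ 3 − 56 = -53 (mod 7).
    Reduce coefficients mod 7: 4·t ≡ 3 (mod 7).
    The inverse of 4 mod 7 is 2 (since 4·2 = 8 = 1·7 + 1), so t ≡ 2·3 = 6 ≡ 6 (mod 7).
    Then x = 56 + 88·6 = 584, valid modulo lcm(88, 7) = 616: x ≡ 584 (mod 616).
Verify: 584 mod 8 = 0 ✓, 584 mod 11 = 1 ✓, 584 mod 7 = 3 ✓.

x ≡ 584 (mod 616).


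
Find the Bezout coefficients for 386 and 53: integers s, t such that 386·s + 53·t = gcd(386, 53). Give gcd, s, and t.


Euclidean algorithm on (386, 53) — divide until remainder is 0:
  386 = 7 · 53 + 15
  53 = 3 · 15 + 8
  15 = 1 · 8 + 7
  8 = 1 · 7 + 1
  7 = 7 · 1 + 0
gcd(386, 53) = 1.
Track Bezout coefficients alongside the remainders: start with r₀ = 386 = a·1 + b·0 (s = 1, t = 0) and r₁ = 53 = a·0 + b·1 (s = 0, t = 1); each new remainder r_{k+1} = r_{k-1} − q_k·r_k inherits s_{k+1} = s_{k-1} − q_k·s_k, t_{k+1} = t_{k-1} − q_k·t_k, so r_k = a·s_k + b·t_k at every step:
  q = 7: r = 15, s = 1 − 7·0 = 1, t = 0 − 7·1 = -7  (check: 386·1 + 53·(-7) = 15)
  q = 3: r = 8, s = 0 − 3·1 = -3, t = 1 − 3·(-7) = 22  (check: 386·(-3) + 53·22 = 8)
  q = 1: r = 7, s = 1 − 1·(-3) = 4, t = -7 − 1·22 = -29  (check: 386·4 + 53·(-29) = 7)
  q = 1: r = 1, s = -3 − 1·4 = -7, t = 22 − 1·(-29) = 51  (check: 386·(-7) + 53·51 = 1)
The row with r = 1 (the gcd) gives the Bezout coefficients s = -7, t = 51.
Result: 386 · (-7) + 53 · (51) = 1.

gcd(386, 53) = 1; s = -7, t = 51 (check: 386·(-7) + 53·51 = 1).
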